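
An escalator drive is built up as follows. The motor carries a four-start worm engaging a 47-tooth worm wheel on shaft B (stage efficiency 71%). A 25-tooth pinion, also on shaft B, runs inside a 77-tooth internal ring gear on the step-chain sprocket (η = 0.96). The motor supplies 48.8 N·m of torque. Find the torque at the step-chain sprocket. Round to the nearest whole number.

1204 N·m

worm 47/4 = 11.75 → τ = 48.8·11.75·0.71 = 407.11 N·m
internal gear 77/25 = 3.08 → τ = 407.11·3.08·0.96 = 1203.8 N·m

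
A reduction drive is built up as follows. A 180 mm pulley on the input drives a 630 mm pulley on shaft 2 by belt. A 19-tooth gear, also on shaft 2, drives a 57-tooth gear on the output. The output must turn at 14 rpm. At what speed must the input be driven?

147 rpm

Overall ratio R = 3.5 × 3 = 10.5.
Required input speed = output speed × R = 14 × 10.5 = 147 rpm.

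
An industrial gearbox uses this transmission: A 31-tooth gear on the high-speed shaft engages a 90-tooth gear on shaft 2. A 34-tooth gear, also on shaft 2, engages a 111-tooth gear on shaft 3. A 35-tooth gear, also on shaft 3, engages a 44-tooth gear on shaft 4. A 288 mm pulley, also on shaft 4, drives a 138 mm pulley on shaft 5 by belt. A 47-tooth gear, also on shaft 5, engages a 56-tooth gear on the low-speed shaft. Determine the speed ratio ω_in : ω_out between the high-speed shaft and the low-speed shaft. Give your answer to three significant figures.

Each stage contributes driven/driver: gear mesh 90/31 = 2.9032, gear mesh 111/34 = 3.2647, gear mesh 44/35 = 1.2571, belt 138/288 = 0.47917, gear mesh 56/47 = 1.1915.
Overall: 2.9032 × 3.2647 × 1.2571 × 0.47917 × 1.1915 = 6.8028.

6.80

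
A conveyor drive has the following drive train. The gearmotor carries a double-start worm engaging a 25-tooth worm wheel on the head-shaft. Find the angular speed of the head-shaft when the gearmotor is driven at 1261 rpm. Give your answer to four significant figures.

100.9 rpm

the gearmotor → the head-shaft (worm, 25/2): 1261 ÷ 12.5 = 100.88 rpm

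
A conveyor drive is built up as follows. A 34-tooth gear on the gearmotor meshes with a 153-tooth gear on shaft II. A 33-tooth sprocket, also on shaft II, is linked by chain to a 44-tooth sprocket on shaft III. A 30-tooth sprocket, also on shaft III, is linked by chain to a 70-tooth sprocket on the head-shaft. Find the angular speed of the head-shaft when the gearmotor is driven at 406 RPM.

29 RPM

Gear mesh: ratio = 153/34 = 4.5, so shaft II turns at 406 / 4.5 = 90.222 RPM.
Chain: ratio = 44/33 = 1.3333, so shaft III turns at 90.222 / 1.3333 = 67.667 RPM.
Chain: ratio = 70/30 = 2.3333, so the head-shaft turns at 67.667 / 2.3333 = 29 RPM.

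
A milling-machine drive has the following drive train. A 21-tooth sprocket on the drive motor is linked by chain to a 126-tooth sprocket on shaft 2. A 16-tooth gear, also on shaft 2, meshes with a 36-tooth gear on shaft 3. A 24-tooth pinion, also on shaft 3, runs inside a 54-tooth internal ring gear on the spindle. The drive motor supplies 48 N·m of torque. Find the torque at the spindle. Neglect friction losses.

After the chain (126/21): 48 × 6 = 288 N·m
After the gear mesh (36/16): 288 × 2.25 = 648 N·m
After the internal gear (54/24): 648 × 2.25 = 1458 N·m

1458 N·m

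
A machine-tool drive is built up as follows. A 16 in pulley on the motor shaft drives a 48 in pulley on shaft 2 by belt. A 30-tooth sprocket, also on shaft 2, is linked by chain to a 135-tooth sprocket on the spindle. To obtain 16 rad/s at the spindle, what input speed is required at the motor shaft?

216 rad/s

Overall ratio R = 3 × 4.5 = 13.5.
Required input speed = output speed × R = 16 × 13.5 = 216 rad/s.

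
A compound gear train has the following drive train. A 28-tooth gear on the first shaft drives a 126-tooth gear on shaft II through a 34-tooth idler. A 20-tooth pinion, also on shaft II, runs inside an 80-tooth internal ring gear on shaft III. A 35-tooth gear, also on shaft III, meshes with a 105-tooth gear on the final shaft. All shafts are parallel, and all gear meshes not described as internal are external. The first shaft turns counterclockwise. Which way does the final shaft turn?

the first shaft → shaft II: driver → idler → driven is 2 external meshes, 2 reversals → CCW.
shaft II → shaft III: internal mesh, same direction → CCW.
shaft III → the final shaft: external mesh, 1 reversal → CW.
3 reversals in total — an odd number — so the final shaft turns opposite to the first shaft.

clockwise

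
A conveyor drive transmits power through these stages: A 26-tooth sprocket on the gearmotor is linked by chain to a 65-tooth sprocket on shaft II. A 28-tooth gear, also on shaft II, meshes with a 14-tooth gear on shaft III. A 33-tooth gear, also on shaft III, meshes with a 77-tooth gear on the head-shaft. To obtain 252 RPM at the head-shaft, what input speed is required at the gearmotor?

Overall ratio R = 2.5 × 0.5 × 2.3333 = 2.9167.
Required input speed = output speed × R = 252 × 2.9167 = 735 RPM.

735 RPM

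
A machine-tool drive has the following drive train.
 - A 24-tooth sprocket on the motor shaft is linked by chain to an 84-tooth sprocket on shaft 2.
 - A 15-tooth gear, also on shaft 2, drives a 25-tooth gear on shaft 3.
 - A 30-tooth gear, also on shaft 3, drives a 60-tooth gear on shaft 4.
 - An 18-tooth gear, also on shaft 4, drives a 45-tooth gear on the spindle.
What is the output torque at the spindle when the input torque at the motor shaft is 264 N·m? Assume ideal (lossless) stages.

Chain: ratio = 84/24 = 3.5; torque at shaft 2 = 264 × 3.5 = 924 N·m.
Gear mesh: ratio = 25/15 = 1.6667; torque at shaft 3 = 924 × 1.6667 = 1540 N·m.
Gear mesh: ratio = 60/30 = 2; torque at shaft 4 = 1540 × 2 = 3080 N·m.
Gear mesh: ratio = 45/18 = 2.5; torque at the spindle = 3080 × 2.5 = 7700 N·m.

7700 N·m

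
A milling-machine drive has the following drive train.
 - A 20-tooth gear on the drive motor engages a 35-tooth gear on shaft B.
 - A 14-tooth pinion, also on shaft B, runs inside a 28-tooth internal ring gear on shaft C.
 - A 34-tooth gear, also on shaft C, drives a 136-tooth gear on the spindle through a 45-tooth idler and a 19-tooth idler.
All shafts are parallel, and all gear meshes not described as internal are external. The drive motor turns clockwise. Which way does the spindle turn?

clockwise

the drive motor → shaft B: external mesh, 1 reversal → CCW.
shaft B → shaft C: internal mesh, same direction → CCW.
shaft C → the spindle: driver → idler → idler → driven is 3 external meshes, 3 reversals → CW.
4 reversals in total — an even number — so the spindle turns the same way as the drive motor.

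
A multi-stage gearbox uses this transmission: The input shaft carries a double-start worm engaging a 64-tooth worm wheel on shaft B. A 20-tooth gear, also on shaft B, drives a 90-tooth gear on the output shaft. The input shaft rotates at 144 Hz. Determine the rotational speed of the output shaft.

worm 64/2 = 32 → 144/32 = 4.5 Hz
gear mesh 90/20 = 4.5 → 4.5/4.5 = 1 Hz

1 Hz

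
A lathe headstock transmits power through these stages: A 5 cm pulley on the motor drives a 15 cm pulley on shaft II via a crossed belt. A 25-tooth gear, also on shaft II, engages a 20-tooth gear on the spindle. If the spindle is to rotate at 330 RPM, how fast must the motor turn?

Overall ratio R = 3 × 0.8 = 2.4.
Required input speed = output speed × R = 330 × 2.4 = 792 RPM.

792 RPM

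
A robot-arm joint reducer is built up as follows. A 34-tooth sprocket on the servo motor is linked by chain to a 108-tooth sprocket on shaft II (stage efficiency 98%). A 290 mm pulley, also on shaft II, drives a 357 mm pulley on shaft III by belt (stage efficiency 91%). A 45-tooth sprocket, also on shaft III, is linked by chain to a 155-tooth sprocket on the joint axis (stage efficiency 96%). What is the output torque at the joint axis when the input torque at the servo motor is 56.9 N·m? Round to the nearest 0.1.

Chain: ratio = 108/34 = 3.1765; torque at shaft II = 56.9 × 3.1765 × 0.98 = 177.13 N·m.
Belt: ratio = 357/290 = 1.231; torque at shaft III = 177.13 × 1.231 × 0.91 = 198.42 N·m.
Chain: ratio = 155/45 = 3.4444; torque at the joint axis = 198.42 × 3.4444 × 0.96 = 656.12 N·m.

656.1 N·m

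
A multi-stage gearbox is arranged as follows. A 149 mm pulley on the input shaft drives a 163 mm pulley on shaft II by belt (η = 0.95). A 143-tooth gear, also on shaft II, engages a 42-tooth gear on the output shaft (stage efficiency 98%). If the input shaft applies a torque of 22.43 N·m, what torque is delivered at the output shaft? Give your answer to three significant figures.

6.71 N·m

After the belt (163/149): 22.43 × 1.094 × 0.95 = 23.311 N·m
After the gear mesh (42/143): 23.311 × 0.29371 × 0.98 = 6.7096 N·m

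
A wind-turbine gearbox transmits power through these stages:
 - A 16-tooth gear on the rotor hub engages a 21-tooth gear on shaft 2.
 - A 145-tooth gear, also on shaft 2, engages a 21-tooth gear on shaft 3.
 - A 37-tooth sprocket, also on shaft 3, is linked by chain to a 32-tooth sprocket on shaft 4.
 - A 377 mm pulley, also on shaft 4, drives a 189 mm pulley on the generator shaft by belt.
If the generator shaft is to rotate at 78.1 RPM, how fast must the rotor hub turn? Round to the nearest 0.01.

Overall ratio R = 1.3125 × 0.14483 × 0.86486 × 0.50133 = 0.082417.
Required input speed = output speed × R = 78.1 × 0.082417 = 6.4368 RPM.

6.44 RPM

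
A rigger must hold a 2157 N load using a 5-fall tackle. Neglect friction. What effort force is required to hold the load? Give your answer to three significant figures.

431 N

Block-and-tackle MA = number of supporting rope parts = 5.
Effort = load / MA = 2157 / 5 = 431.4 N.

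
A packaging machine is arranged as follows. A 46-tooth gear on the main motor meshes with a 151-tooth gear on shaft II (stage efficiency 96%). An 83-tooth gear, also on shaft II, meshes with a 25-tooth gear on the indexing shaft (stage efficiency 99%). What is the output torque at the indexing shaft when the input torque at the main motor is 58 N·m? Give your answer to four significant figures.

gear mesh 151/46 = 3.2826 → τ = 58·3.2826·0.96 = 182.78 N·m
gear mesh 25/83 = 0.3012 → τ = 182.78·0.3012·0.99 = 54.502 N·m

54.50 N·m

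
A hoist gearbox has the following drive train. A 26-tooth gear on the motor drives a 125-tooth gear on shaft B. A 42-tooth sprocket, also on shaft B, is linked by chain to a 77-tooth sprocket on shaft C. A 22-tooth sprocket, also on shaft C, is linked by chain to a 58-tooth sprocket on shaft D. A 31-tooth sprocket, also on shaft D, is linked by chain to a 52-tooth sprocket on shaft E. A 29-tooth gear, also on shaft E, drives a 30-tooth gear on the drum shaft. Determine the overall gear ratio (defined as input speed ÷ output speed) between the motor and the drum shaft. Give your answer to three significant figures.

Each stage contributes driven/driver: gear mesh 125/26 = 4.8077, chain 77/42 = 1.8333, chain 58/22 = 2.6364, chain 52/31 = 1.6774, gear mesh 30/29 = 1.0345.
Overall: 4.8077 × 1.8333 × 2.6364 × 1.6774 × 1.0345 = 40.323.

40.3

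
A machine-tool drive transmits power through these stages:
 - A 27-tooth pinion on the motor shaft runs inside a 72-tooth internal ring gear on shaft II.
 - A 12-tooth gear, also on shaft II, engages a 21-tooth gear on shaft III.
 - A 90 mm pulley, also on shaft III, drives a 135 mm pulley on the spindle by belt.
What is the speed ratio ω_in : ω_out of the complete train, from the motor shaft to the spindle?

7

Each stage contributes driven/driver: internal gear 72/27 = 2.6667, gear mesh 21/12 = 1.75, belt 135/90 = 1.5.
Overall: 2.6667 × 1.75 × 1.5 = 7.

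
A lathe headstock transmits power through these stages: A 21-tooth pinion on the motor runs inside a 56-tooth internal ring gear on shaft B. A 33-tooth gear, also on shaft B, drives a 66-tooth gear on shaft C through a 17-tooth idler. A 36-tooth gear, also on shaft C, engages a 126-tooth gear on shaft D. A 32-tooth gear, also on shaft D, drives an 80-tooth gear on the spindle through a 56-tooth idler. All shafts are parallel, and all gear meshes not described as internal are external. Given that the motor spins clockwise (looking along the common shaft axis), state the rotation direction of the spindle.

counterclockwise

the motor → shaft B: internal mesh, same direction → CW.
shaft B → shaft C: driver → idler → driven is 2 external meshes, 2 reversals → CW.
shaft C → shaft D: external mesh, 1 reversal → CCW.
shaft D → the spindle: driver → idler → driven is 2 external meshes, 2 reversals → CCW.
5 reversals in total — an odd number — so the spindle turns opposite to the motor.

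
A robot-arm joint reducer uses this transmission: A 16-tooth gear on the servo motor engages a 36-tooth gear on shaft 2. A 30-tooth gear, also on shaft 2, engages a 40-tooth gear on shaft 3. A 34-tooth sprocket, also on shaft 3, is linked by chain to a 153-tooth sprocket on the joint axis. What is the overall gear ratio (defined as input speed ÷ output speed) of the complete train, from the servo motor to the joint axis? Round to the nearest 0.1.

Each stage contributes driven/driver: gear mesh 36/16 = 2.25, gear mesh 40/30 = 1.3333, chain 153/34 = 4.5.
Overall: 2.25 × 1.3333 × 4.5 = 13.5.

13.5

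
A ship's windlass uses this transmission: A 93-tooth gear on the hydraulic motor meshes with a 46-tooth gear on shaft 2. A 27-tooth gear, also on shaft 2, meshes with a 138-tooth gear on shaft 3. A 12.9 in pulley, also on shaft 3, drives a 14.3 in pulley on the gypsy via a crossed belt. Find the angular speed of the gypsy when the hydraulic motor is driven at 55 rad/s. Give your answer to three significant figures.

the hydraulic motor → shaft 2 (gear mesh, 46/93): 55 ÷ 0.49462 = 111.2 rad/s
shaft 2 → shaft 3 (gear mesh, 138/27): 111.2 ÷ 5.1111 = 21.756 rad/s
shaft 3 → the gypsy (belt, 14.3/12.9): 21.756 ÷ 1.1085 = 19.626 rad/s

19.6 rad/s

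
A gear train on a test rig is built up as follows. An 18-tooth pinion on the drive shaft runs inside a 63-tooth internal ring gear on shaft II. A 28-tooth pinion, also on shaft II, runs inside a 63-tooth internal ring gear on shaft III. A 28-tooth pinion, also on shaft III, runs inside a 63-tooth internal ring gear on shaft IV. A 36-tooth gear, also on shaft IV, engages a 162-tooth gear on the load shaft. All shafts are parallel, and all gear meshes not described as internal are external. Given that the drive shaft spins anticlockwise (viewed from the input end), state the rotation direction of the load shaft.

clockwise

the drive shaft → shaft II: internal mesh, same direction → CCW.
shaft II → shaft III: internal mesh, same direction → CCW.
shaft III → shaft IV: internal mesh, same direction → CCW.
shaft IV → the load shaft: external mesh, 1 reversal → CW.
1 reversal in total — an odd number — so the load shaft turns opposite to the drive shaft.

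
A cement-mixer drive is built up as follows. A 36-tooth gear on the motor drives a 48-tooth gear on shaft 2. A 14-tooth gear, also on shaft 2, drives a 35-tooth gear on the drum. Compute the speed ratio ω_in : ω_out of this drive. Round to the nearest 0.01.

3.33

Each stage contributes driven/driver: gear mesh 48/36 = 1.3333, gear mesh 35/14 = 2.5.
Overall: 1.3333 × 2.5 = 3.3333.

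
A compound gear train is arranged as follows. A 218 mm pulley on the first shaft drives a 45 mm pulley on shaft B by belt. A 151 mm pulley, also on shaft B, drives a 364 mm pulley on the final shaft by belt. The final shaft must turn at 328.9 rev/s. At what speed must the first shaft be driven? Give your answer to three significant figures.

Overall ratio R = 0.20642 × 2.4106 = 0.4976.
Required input speed = output speed × R = 328.9 × 0.4976 = 163.66 rev/s.

164 rev/s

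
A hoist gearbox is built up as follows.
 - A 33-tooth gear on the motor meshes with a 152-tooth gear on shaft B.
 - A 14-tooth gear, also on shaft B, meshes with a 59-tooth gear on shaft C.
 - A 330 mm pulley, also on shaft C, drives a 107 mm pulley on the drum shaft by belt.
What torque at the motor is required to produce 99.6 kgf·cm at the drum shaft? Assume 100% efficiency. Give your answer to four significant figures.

15.82 kgf·cm

Overall ratio R = 4.6061 × 4.2143 × 0.32424 = 6.294.
Input torque = output torque / R = 99.6 / 6.294 = 15.825 kgf·cm.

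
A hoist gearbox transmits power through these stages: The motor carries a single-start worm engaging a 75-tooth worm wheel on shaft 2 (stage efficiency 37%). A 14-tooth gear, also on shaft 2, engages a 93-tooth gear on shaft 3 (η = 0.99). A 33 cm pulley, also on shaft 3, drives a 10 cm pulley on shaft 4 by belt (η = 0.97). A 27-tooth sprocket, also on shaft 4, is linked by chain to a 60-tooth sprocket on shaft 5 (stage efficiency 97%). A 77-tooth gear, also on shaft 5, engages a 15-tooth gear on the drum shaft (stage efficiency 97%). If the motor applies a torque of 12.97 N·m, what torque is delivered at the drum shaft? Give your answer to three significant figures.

worm 75/1 = 75 → τ = 12.97·75·0.37 = 359.92 N·m
gear mesh 93/14 = 6.6429 → τ = 359.92·6.6429·0.99 = 2367 N·m
belt 10/33 = 0.30303 → τ = 2367·0.30303·0.97 = 695.75 N·m
chain 60/27 = 2.2222 → τ = 695.75·2.2222·0.97 = 1499.7 N·m
gear mesh 15/77 = 0.19481 → τ = 1499.7·0.19481·0.97 = 283.39 N·m

283 N·m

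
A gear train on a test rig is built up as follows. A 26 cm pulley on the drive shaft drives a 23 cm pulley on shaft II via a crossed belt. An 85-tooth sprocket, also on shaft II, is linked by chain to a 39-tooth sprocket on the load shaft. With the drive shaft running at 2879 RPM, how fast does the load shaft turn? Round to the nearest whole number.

belt 23/26 = 0.88462 → 2879/0.88462 = 3254.5 RPM
chain 39/85 = 0.45882 → 3254.5/0.45882 = 7093.2 RPM

7093 RPM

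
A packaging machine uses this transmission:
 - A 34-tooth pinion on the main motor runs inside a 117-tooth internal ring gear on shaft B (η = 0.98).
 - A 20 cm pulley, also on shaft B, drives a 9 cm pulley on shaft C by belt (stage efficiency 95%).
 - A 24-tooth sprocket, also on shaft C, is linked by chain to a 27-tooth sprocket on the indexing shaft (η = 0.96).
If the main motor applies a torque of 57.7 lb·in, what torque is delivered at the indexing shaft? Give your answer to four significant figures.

89.84 lb·in

Internal gear: ratio = 117/34 = 3.4412; torque at shaft B = 57.7 × 3.4412 × 0.98 = 194.58 lb·in.
Belt: ratio = 9/20 = 0.45; torque at shaft C = 194.58 × 0.45 × 0.95 = 83.185 lb·in.
Chain: ratio = 27/24 = 1.125; torque at the indexing shaft = 83.185 × 1.125 × 0.96 = 89.84 lb·in.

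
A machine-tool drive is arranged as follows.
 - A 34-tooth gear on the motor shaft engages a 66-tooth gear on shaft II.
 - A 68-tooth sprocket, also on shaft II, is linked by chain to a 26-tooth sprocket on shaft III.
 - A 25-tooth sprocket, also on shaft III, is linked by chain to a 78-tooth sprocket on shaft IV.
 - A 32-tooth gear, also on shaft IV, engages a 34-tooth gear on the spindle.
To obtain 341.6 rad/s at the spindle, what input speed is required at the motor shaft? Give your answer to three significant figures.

Overall ratio R = 1.9412 × 0.38235 × 3.12 × 1.0625 = 2.4604.
Required input speed = output speed × R = 341.6 × 2.4604 = 840.49 rad/s.

840 rad/s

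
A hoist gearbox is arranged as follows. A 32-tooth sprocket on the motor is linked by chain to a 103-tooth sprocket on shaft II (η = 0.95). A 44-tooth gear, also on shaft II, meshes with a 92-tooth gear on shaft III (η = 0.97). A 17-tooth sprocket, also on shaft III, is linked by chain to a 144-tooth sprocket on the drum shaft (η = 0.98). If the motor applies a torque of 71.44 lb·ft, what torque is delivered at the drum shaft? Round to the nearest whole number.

3678 lb·ft

chain 103/32 = 3.2188 → τ = 71.44·3.2188·0.95 = 218.45 lb·ft
gear mesh 92/44 = 2.0909 → τ = 218.45·2.0909·0.97 = 443.06 lb·ft
chain 144/17 = 8.4706 → τ = 443.06·8.4706·0.98 = 3677.9 lb·ft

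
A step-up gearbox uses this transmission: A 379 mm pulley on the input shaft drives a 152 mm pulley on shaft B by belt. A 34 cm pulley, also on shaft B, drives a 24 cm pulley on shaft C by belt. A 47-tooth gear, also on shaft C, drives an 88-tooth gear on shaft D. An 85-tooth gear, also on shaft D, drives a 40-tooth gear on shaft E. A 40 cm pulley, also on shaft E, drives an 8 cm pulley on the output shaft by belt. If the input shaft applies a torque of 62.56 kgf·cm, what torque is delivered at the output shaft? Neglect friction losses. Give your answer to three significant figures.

3.12 kgf·cm

Belt: ratio = 152/379 = 0.40106; torque at shaft B = 62.56 × 0.40106 = 25.09 kgf·cm.
Belt: ratio = 24/34 = 0.70588; torque at shaft C = 25.09 × 0.70588 = 17.711 kgf·cm.
Gear mesh: ratio = 88/47 = 1.8723; torque at shaft D = 17.711 × 1.8723 = 33.16 kgf·cm.
Gear mesh: ratio = 40/85 = 0.47059; torque at shaft E = 33.16 × 0.47059 = 15.605 kgf·cm.
Belt: ratio = 8/40 = 0.2; torque at the output shaft = 15.605 × 0.2 = 3.121 kgf·cm.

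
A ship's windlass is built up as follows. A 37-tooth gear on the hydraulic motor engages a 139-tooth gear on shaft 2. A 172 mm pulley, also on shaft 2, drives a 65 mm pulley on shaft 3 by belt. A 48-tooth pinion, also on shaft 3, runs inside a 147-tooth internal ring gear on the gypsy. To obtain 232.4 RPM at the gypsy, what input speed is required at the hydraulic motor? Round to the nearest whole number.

Overall ratio R = 3.7568 × 0.37791 × 3.0625 = 4.3478.
Required input speed = output speed × R = 232.4 × 4.3478 = 1010.4 RPM.

1010 RPM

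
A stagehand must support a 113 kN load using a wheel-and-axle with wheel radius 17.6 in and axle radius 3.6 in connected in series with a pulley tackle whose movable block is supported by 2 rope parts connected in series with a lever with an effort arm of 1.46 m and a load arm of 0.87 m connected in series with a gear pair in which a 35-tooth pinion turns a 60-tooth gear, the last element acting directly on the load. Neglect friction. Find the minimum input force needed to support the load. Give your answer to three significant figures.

4.02 kN

Wheel-and-axle MA = R/r = 17.6/3.6 = 4.8889.
Block-and-tackle MA = number of supporting rope parts = 2.
Lever MA = effort arm / load arm = 1.46/0.87 = 1.6782.
Gear pair MA = 60/35 = 1.7143.
Combined ideal MA = 4.8889 × 2 × 1.6782 × 1.7143 = 28.129.
Effort = load / MA = 113 / 28.129 = 4.0172 kN.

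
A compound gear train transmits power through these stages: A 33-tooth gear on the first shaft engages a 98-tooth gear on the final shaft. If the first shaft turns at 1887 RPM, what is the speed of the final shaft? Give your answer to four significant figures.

635.4 RPM

Gear mesh: ratio = 98/33 = 2.9697, so the final shaft turns at 1887 / 2.9697 = 635.42 RPM.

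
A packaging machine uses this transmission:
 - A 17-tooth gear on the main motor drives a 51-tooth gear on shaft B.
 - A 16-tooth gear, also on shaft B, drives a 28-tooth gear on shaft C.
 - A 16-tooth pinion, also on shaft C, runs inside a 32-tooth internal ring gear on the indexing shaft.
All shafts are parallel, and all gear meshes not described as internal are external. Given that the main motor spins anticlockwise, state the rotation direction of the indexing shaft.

the main motor → shaft B: external mesh, 1 reversal → CW.
shaft B → shaft C: external mesh, 1 reversal → CCW.
shaft C → the indexing shaft: internal mesh, same direction → CCW.
2 reversals in total — an even number — so the indexing shaft turns the same way as the main motor.

anticlockwise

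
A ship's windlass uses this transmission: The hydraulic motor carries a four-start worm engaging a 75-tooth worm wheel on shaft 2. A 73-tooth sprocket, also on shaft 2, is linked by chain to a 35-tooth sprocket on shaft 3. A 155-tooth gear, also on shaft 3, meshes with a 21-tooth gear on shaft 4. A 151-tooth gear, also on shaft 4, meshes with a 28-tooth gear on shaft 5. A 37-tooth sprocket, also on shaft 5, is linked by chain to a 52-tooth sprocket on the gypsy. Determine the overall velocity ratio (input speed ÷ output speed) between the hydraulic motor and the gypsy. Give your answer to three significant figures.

Each stage contributes driven/driver: worm 75/4 = 18.75, chain 35/73 = 0.47945, gear mesh 21/155 = 0.13548, gear mesh 28/151 = 0.18543, chain 52/37 = 1.4054.
Overall: 18.75 × 0.47945 × 0.13548 × 0.18543 × 1.4054 = 0.31741.

0.317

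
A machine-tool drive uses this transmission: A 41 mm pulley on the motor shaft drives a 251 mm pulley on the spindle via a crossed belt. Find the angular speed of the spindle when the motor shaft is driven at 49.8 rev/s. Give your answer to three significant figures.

belt 251/41 = 6.122 → 49.8/6.122 = 8.1347 rev/s

8.13 rev/s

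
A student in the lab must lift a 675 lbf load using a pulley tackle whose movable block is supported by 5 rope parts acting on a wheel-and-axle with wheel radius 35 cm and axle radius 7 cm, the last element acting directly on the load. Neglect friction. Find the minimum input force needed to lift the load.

Block-and-tackle MA = number of supporting rope parts = 5.
Wheel-and-axle MA = R/r = 35/7 = 5.
Combined ideal MA = 5 × 5 = 25.
Effort = load / MA = 675 / 25 = 27 lbf.

27 lbf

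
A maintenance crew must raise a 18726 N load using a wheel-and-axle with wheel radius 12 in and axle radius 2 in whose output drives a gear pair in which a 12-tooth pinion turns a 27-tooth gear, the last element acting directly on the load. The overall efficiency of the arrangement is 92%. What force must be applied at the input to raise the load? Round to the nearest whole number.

Wheel-and-axle MA = R/r = 12/2 = 6.
Gear pair MA = 27/12 = 2.25.
Combined ideal MA = 6 × 2.25 = 13.5.
Actual MA = 13.5 × 0.92 = 12.42.
Effort = load / actual MA = 18726 / 12.42 = 1507.7 N.

1508 N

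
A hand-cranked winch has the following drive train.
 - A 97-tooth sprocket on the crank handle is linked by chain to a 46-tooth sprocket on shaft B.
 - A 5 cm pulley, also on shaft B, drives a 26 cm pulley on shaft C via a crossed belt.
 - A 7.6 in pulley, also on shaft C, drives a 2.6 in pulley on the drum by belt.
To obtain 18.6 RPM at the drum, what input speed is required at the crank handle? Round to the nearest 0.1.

15.7 RPM

Overall ratio R = 0.47423 × 5.2 × 0.34211 = 0.84362.
Required input speed = output speed × R = 18.6 × 0.84362 = 15.691 RPM.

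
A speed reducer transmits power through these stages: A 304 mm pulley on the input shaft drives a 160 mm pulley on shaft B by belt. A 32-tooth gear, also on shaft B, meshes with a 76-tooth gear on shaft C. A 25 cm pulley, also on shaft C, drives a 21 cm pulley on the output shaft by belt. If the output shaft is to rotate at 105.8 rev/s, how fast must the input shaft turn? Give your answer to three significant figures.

111 rev/s

Overall ratio R = 0.52632 × 2.375 × 0.84 = 1.05.
Required input speed = output speed × R = 105.8 × 1.05 = 111.09 rev/s.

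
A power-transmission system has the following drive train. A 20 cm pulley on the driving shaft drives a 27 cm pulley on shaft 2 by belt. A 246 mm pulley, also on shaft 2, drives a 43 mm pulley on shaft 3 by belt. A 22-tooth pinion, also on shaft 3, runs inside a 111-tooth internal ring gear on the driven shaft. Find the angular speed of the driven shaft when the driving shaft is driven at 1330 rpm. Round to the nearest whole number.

1117 rpm

Belt: ratio = 27/20 = 1.35, so shaft 2 turns at 1330 / 1.35 = 985.19 rpm.
Belt: ratio = 43/246 = 0.1748, so shaft 3 turns at 985.19 / 0.1748 = 5636.2 rpm.
Internal gear: ratio = 111/22 = 5.0455, so the driven shaft turns at 5636.2 / 5.0455 = 1117.1 rpm.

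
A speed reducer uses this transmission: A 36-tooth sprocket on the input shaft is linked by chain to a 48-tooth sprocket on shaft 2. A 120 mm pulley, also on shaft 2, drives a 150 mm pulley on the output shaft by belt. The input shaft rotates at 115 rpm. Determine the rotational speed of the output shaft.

69 rpm

chain 48/36 = 1.3333 → 115/1.3333 = 86.25 rpm
belt 150/120 = 1.25 → 86.25/1.25 = 69 rpm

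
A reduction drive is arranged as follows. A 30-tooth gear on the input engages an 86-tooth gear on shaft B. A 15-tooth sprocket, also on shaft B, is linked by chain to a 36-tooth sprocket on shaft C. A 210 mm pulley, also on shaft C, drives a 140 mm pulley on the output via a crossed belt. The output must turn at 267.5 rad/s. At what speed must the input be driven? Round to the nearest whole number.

1227 rad/s

Overall ratio R = 2.8667 × 2.4 × 0.66667 = 4.5867.
Required input speed = output speed × R = 267.5 × 4.5867 = 1226.9 rad/s.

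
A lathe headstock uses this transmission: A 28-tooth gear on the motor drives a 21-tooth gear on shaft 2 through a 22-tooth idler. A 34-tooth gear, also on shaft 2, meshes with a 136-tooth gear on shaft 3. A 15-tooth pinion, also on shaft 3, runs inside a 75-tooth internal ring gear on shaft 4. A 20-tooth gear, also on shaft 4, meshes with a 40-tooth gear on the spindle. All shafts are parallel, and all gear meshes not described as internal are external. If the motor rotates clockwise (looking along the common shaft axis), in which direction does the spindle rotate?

clockwise

the motor → shaft 2: driver → idler → driven is 2 external meshes, 2 reversals → CW.
shaft 2 → shaft 3: external mesh, 1 reversal → CCW.
shaft 3 → shaft 4: internal mesh, same direction → CCW.
shaft 4 → the spindle: external mesh, 1 reversal → CW.
4 reversals in total — an even number — so the spindle turns the same way as the motor.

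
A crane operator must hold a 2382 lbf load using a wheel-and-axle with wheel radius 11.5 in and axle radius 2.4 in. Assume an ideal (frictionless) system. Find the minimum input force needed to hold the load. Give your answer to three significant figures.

Wheel-and-axle MA = R/r = 11.5/2.4 = 4.7917.
Effort = load / MA = 2382 / 4.7917 = 497.11 lbf.

497 lbf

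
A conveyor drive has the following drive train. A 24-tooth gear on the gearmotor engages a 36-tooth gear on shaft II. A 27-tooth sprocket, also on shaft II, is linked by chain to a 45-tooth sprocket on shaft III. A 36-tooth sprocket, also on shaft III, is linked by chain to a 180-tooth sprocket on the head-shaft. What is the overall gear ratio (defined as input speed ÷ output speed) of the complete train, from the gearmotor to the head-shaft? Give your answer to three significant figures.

Each stage contributes driven/driver: gear mesh 36/24 = 1.5, chain 45/27 = 1.6667, chain 180/36 = 5.
Overall: 1.5 × 1.6667 × 5 = 12.5.

12.5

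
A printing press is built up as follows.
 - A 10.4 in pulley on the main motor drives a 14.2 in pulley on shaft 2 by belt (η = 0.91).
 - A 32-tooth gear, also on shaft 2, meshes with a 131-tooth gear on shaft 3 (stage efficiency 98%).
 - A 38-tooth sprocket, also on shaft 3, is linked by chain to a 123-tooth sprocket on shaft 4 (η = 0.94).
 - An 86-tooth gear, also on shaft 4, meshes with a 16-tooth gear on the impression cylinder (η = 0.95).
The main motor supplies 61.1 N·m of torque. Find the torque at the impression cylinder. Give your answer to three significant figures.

164 N·m

Belt: ratio = 14.2/10.4 = 1.3654; torque at shaft 2 = 61.1 × 1.3654 × 0.91 = 75.917 N·m.
Gear mesh: ratio = 131/32 = 4.0938; torque at shaft 3 = 75.917 × 4.0938 × 0.98 = 304.57 N·m.
Chain: ratio = 123/38 = 3.2368; torque at shaft 4 = 304.57 × 3.2368 × 0.94 = 926.69 N·m.
Gear mesh: ratio = 16/86 = 0.18605; torque at the impression cylinder = 926.69 × 0.18605 × 0.95 = 163.79 N·m.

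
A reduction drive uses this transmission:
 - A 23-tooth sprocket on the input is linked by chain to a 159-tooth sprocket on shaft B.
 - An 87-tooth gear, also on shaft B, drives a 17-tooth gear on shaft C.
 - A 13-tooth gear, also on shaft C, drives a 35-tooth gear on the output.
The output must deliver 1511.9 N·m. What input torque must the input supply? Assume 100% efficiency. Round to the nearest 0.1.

Overall ratio R = 6.913 × 0.1954 × 2.6923 = 3.6368.
Input torque = output torque / R = 1511.9 / 3.6368 = 415.72 N·m.

415.7 N·m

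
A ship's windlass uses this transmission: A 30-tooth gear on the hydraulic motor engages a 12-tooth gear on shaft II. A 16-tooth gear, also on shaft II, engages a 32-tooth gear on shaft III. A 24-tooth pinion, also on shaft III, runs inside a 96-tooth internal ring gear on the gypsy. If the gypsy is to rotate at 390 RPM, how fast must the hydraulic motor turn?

1248 RPM

Overall ratio R = 0.4 × 2 × 4 = 3.2.
Required input speed = output speed × R = 390 × 3.2 = 1248 RPM.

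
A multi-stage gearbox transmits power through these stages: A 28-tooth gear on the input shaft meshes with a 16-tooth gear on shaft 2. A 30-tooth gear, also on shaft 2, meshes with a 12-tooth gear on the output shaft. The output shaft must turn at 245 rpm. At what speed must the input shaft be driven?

Overall ratio R = 0.57143 × 0.4 = 0.22857.
Required input speed = output speed × R = 245 × 0.22857 = 56 rpm.

56 rpm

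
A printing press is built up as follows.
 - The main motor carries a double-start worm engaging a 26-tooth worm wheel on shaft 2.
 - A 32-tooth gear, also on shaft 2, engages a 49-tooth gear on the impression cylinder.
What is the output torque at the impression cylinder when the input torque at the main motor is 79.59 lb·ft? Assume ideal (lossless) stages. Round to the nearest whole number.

1584 lb·ft

worm 26/2 = 13 → τ = 79.59·13 = 1034.7 lb·ft
gear mesh 49/32 = 1.5312 → τ = 1034.7·1.5312 = 1584.3 lb·ft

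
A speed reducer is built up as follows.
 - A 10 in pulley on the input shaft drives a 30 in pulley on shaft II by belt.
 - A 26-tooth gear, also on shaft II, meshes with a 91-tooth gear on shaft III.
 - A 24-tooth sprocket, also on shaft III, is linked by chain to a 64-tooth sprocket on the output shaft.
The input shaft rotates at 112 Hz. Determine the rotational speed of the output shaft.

4 Hz

belt 30/10 = 3 → 112/3 = 37.333 Hz
gear mesh 91/26 = 3.5 → 37.333/3.5 = 10.667 Hz
chain 64/24 = 2.6667 → 10.667/2.6667 = 4 Hz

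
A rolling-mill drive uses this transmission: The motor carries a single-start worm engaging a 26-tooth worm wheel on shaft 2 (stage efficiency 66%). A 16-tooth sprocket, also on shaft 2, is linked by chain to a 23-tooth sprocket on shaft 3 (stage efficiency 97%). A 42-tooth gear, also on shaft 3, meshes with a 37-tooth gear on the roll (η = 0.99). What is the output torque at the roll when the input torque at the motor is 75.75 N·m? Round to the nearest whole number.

worm 26/1 = 26 → τ = 75.75·26·0.66 = 1299.9 N·m
chain 23/16 = 1.4375 → τ = 1299.9·1.4375·0.97 = 1812.5 N·m
gear mesh 37/42 = 0.88095 → τ = 1812.5·0.88095·0.99 = 1580.8 N·m

1581 N·m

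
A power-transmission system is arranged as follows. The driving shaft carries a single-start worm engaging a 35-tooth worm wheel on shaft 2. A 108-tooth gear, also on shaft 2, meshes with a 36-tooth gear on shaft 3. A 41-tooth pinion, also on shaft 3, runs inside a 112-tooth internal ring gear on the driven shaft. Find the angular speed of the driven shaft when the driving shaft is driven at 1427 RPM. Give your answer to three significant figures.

the driving shaft → shaft 2 (worm, 35/1): 1427 ÷ 35 = 40.771 RPM
shaft 2 → shaft 3 (gear mesh, 36/108): 40.771 ÷ 0.33333 = 122.31 RPM
shaft 3 → the driven shaft (internal gear, 112/41): 122.31 ÷ 2.7317 = 44.776 RPM

44.8 RPM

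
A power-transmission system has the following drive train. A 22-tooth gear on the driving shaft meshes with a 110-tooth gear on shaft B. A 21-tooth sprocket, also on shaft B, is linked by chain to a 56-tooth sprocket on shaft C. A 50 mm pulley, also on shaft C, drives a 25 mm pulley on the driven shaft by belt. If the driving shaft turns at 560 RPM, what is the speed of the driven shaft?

84 RPM

gear mesh 110/22 = 5 → 560/5 = 112 RPM
chain 56/21 = 2.6667 → 112/2.6667 = 42 RPM
belt 25/50 = 0.5 → 42/0.5 = 84 RPM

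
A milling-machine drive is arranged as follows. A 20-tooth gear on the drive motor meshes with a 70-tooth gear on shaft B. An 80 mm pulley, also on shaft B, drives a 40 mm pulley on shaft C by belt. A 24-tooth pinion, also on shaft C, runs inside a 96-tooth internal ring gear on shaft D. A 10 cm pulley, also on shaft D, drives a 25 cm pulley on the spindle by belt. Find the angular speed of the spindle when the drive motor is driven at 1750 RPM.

100 RPM

Gear mesh: ratio = 70/20 = 3.5, so shaft B turns at 1750 / 3.5 = 500 RPM.
Belt: ratio = 40/80 = 0.5, so shaft C turns at 500 / 0.5 = 1000 RPM.
Internal gear: ratio = 96/24 = 4, so shaft D turns at 1000 / 4 = 250 RPM.
Belt: ratio = 25/10 = 2.5, so the spindle turns at 250 / 2.5 = 100 RPM.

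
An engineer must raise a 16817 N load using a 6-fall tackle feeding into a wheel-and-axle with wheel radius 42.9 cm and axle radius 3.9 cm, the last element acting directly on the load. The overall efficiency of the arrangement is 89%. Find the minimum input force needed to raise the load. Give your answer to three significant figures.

Block-and-tackle MA = number of supporting rope parts = 6.
Wheel-and-axle MA = R/r = 42.9/3.9 = 11.
Combined ideal MA = 6 × 11 = 66.
Actual MA = 66 × 0.89 = 58.74.
Effort = load / actual MA = 16817 / 58.74 = 286.3 N.

286 N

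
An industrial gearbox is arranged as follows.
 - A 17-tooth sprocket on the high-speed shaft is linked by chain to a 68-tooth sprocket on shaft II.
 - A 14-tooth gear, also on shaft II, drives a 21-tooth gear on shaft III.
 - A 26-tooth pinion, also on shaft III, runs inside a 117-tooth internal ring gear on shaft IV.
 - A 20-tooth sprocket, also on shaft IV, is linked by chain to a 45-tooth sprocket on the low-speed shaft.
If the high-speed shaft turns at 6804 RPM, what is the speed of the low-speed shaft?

the high-speed shaft → shaft II (chain, 68/17): 6804 ÷ 4 = 1701 RPM
shaft II → shaft III (gear mesh, 21/14): 1701 ÷ 1.5 = 1134 RPM
shaft III → shaft IV (internal gear, 117/26): 1134 ÷ 4.5 = 252 RPM
shaft IV → the low-speed shaft (chain, 45/20): 252 ÷ 2.25 = 112 RPM

112 RPM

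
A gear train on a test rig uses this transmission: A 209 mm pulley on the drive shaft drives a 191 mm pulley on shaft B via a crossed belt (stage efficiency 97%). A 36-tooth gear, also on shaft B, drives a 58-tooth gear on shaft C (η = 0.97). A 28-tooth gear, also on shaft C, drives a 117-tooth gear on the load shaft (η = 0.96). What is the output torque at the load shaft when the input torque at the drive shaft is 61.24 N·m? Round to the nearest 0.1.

340.3 N·m

After the belt (191/209): 61.24 × 0.91388 × 0.97 = 54.287 N·m
After the gear mesh (58/36): 54.287 × 1.6111 × 0.97 = 84.838 N·m
After the gear mesh (117/28): 84.838 × 4.1786 × 0.96 = 340.32 N·m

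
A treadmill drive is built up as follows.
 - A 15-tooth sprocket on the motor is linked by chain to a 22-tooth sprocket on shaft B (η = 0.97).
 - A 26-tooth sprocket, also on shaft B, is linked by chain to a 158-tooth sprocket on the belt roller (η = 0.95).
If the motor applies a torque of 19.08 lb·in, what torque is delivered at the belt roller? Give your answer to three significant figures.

chain 22/15 = 1.4667 → τ = 19.08·1.4667·0.97 = 27.144 lb·in
chain 158/26 = 6.0769 → τ = 27.144·6.0769·0.95 = 156.71 lb·in

157 lb·in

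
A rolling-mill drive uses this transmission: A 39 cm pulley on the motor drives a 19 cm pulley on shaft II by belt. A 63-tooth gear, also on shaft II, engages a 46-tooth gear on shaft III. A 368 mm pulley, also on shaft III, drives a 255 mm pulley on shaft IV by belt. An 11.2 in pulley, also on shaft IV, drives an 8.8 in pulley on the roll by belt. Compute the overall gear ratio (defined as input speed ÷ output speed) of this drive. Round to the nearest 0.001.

0.194

Each stage contributes driven/driver: belt 19/39 = 0.48718, gear mesh 46/63 = 0.73016, belt 255/368 = 0.69293, belt 8.8/11.2 = 0.78571.
Overall: 0.48718 × 0.73016 × 0.69293 × 0.78571 = 0.19367.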